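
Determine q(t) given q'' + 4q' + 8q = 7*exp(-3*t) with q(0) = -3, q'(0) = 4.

q = 7*exp(-3*t)/5 - 22*cos(2*t)*exp(-2*t)/5 - 3*exp(-2*t)*sin(2*t)/10

Characteristic equation r² + 4r + 8 = 0 has discriminant (4)² - 4·(8) = -16 < 0, so r = -2 ± 2i.
Hence q_h = C1*cos(2*t)*exp(-2*t) + C2*exp(-2*t)*sin(2*t).
Try q_p = A*exp(-3*t). Substituting into the equation and dividing by exp(-3*t) gives A = 7/5, so q_p = 7*exp(-3*t)/5.
General solution: q = 7*exp(-3*t)/5 + C1*cos(2*t)*exp(-2*t) + C2*exp(-2*t)*sin(2*t).
Apply the initial conditions: q(0) = 7/5 + C1 = -3 and q'(0) = -21/5 - 2*C1 + 2*C2 = 4. Solving gives C1 = -22/5, C2 = -3/10.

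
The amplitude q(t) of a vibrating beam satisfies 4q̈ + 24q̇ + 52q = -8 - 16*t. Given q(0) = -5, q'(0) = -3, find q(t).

Divide through by 4: q'' + 6q' + 13q = -2 - 4*t.
Characteristic equation r² + 6r + 13 = 0 has discriminant (6)² - 4·(13) = -16 < 0, so r = -3 ± 2i.
Hence q_h = C1*cos(2*t)*exp(-3*t) + C2*exp(-3*t)*sin(2*t).
For the particular solution try q_p = A0 + A1*t. Substituting and matching coefficients of each power of t gives A0 = -2/169, A1 = -4/13, so q_p = -2/169 - 4*t/13.
General solution: q = -2/169 - 4*t/13 + C1*cos(2*t)*exp(-3*t) + C2*exp(-3*t)*sin(2*t).
Apply the initial conditions: q(0) = -2/169 + C1 = -5 and q'(0) = -4/13 - 3*C1 + 2*C2 = -3. Solving gives C1 = -843/169, C2 = -1492/169.

q = -2/169 - 4*t/13 - 1492*exp(-3*t)*sin(2*t)/169 - 843*cos(2*t)*exp(-3*t)/169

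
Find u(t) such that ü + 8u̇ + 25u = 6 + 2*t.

Characteristic equation r² + 8r + 25 = 0 has discriminant (8)² - 4·(25) = -36 < 0, so r = -4 ± 3i.
Hence u_h = C1*cos(3*t)*exp(-4*t) + C2*exp(-4*t)*sin(3*t).
For the particular solution try u_p = A0 + A1*t. Substituting and matching coefficients of each power of t gives A0 = 134/625, A1 = 2/25, so u_p = 134/625 + 2*t/25.

u = 134/625 + 2*t/25 + C1*cos(3*t)*exp(-4*t) + C2*exp(-4*t)*sin(3*t)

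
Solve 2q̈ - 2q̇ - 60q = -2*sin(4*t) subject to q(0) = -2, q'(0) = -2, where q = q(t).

Divide through by 2: q'' - q' - 30q = -sin(4*t).
Characteristic equation r² - r - 30 = 0 factors as (r - 6)(r + 5) = 0, so r = 6, -5.
Hence q_h = C1*exp(6*t) + C2*exp(-5*t).
Try q_p = A*cos(4*t) + B*sin(4*t). Substituting and equating the coefficients of cos(4t) and sin(4t) gives A = -1/533, B = 23/1066, so q_p = -cos(4*t)/533 + 23*sin(4*t)/1066.
General solution: q = -cos(4*t)/533 + 23*sin(4*t)/1066 + C1*exp(6*t) + C2*exp(-5*t).
Apply the initial conditions: q(0) = -1/533 + C1 + C2 = -2 and q'(0) = 46/533 - 5*C2 + 6*C1 = -2. Solving gives C1 = -157/143, C2 = -406/451.

q = -406*exp(-5*t)/451 - 157*exp(6*t)/143 - cos(4*t)/533 + 23*sin(4*t)/1066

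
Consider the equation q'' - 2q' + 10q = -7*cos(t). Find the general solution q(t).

q = -63*cos(t)/85 + 14*sin(t)/85 + C1*cos(3*t)*exp(t) + C2*exp(t)*sin(3*t)

Characteristic equation r² - 2r + 10 = 0 has discriminant (-2)² - 4·(10) = -36 < 0, so r = 1 ± 3i.
Hence q_h = C1*cos(3*t)*exp(t) + C2*exp(t)*sin(3*t).
Try q_p = A*cos(t) + B*sin(t). Substituting and equating the coefficients of cos(t) and sin(t) gives A = -63/85, B = 14/85, so q_p = -63*cos(t)/85 + 14*sin(t)/85.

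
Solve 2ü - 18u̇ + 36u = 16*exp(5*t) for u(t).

Divide through by 2: u'' - 9u' + 18u = 8*exp(5*t).
Characteristic equation r² - 9r + 18 = 0 factors as (r - 6)(r - 3) = 0, so r = 6, 3.
Hence u_h = C1*exp(6*t) + C2*exp(3*t).
Try u_p = A*exp(5*t). Substituting into the equation and dividing by exp(5*t) gives A = -4, so u_p = -4*exp(5*t).

u = -4*exp(5*t) + C1*exp(6*t) + C2*exp(3*t)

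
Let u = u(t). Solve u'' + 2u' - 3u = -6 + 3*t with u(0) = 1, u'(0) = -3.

u = 4/3 - t - 3*exp(t)/4 + 5*exp(-3*t)/12

Characteristic equation r² + 2r - 3 = 0 factors as (r - 1)(r + 3) = 0, so r = 1, -3.
Hence u_h = C1*exp(t) + C2*exp(-3*t).
For the particular solution try u_p = A0 + A1*t. Substituting and matching coefficients of each power of t gives A0 = 4/3, A1 = -1, so u_p = 4/3 - t.
General solution: u = 4/3 - t + C1*exp(t) + C2*exp(-3*t).
Apply the initial conditions: u(0) = 4/3 + C1 + C2 = 1 and u'(0) = -1 + C1 - 3*C2 = -3. Solving gives C1 = -3/4, C2 = 5/12.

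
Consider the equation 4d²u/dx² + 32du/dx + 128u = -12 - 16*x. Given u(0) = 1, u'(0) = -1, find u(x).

u = -1/16 - x/8 + 17*cos(4*x)*exp(-4*x)/16 + 27*exp(-4*x)*sin(4*x)/32

Divide through by 4: u'' + 8u' + 32u = -3 - 4*x.
Characteristic equation r² + 8r + 32 = 0 has discriminant (8)² - 4·(32) = -64 < 0, so r = -4 ± 4i.
Hence u_h = C1*cos(4*x)*exp(-4*x) + C2*exp(-4*x)*sin(4*x).
For the particular solution try u_p = A0 + A1*x. Substituting and matching coefficients of each power of x gives A0 = -1/16, A1 = -1/8, so u_p = -1/16 - x/8.
General solution: u = -1/16 - x/8 + C1*cos(4*x)*exp(-4*x) + C2*exp(-4*x)*sin(4*x).
Apply the initial conditions: u(0) = -1/16 + C1 = 1 and u'(0) = -1/8 - 4*C1 + 4*C2 = -1. Solving gives C1 = 17/16, C2 = 27/32.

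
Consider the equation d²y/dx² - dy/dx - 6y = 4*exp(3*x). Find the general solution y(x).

Characteristic equation r² - r - 6 = 0 factors as (r - 3)(r + 2) = 0, so r = 3, -2.
Hence y_h = C1*exp(3*x) + C2*exp(-2*x).
Since exp(3*x) solves the homogeneous equation (r = 3 is a root of multiplicity 1), multiply the trial by x. Try y_p = A*x*exp(3*x). Substituting into the equation and dividing by exp(3*x) gives A = 4/5, so y_p = 4*x*exp(3*x)/5.

y = C1*exp(3*x) + C2*exp(-2*x) + 4*x*exp(3*x)/5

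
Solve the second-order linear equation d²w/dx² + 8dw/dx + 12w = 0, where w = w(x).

Characteristic equation r² + 8r + 12 = 0 factors as (r + 6)(r + 2) = 0, so r = -6, -2.
Hence w_h = C1*exp(-6*x) + C2*exp(-2*x).

w = C1*exp(-6*x) + C2*exp(-2*x)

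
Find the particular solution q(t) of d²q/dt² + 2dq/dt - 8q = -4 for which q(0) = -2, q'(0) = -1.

Characteristic equation r² + 2r - 8 = 0 factors as (r + 4)(r - 2) = 0, so r = -4, 2.
Hence q_h = C1*exp(-4*t) + C2*exp(2*t).
For the particular solution try q_p = A0. Substituting and matching coefficients of each power of t gives A0 = 1/2, so q_p = 1/2.
General solution: q = 1/2 + C1*exp(-4*t) + C2*exp(2*t).
Apply the initial conditions: q(0) = 1/2 + C1 + C2 = -2 and q'(0) = -4*C1 + 2*C2 = -1. Solving gives C1 = -2/3, C2 = -11/6.

q = 1/2 - 11*exp(2*t)/6 - 2*exp(-4*t)/3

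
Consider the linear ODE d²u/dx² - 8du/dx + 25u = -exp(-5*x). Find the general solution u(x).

u = -exp(-5*x)/90 + C1*cos(3*x)*exp(4*x) + C2*exp(4*x)*sin(3*x)

Characteristic equation r² - 8r + 25 = 0 has discriminant (-8)² - 4·(25) = -36 < 0, so r = 4 ± 3i.
Hence u_h = C1*cos(3*x)*exp(4*x) + C2*exp(4*x)*sin(3*x).
Try u_p = A*exp(-5*x). Substituting into the equation and dividing by exp(-5*x) gives A = -1/90, so u_p = -exp(-5*x)/90.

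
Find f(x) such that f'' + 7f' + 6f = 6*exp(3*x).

Characteristic equation r² + 7r + 6 = 0 factors as (r + 6)(r + 1) = 0, so r = -6, -1.
Hence f_h = C1*exp(-6*x) + C2*exp(-x).
Try f_p = A*exp(3*x). Substituting into the equation and dividing by exp(3*x) gives A = 1/6, so f_p = exp(3*x)/6.

f = exp(3*x)/6 + C1*exp(-6*x) + C2*exp(-x)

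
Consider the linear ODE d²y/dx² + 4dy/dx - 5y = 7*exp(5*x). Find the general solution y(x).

y = 7*exp(5*x)/40 + C1*exp(-5*x) + C2*exp(x)

Characteristic equation r² + 4r - 5 = 0 factors as (r + 5)(r - 1) = 0, so r = -5, 1.
Hence y_h = C1*exp(-5*x) + C2*exp(x).
Try y_p = A*exp(5*x). Substituting into the equation and dividing by exp(5*x) gives A = 7/40, so y_p = 7*exp(5*x)/40.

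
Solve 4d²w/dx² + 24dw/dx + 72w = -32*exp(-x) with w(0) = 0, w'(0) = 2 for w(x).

Divide through by 4: w'' + 6w' + 18w = -8*exp(-x).
Characteristic equation r² + 6r + 18 = 0 has discriminant (6)² - 4·(18) = -36 < 0, so r = -3 ± 3i.
Hence w_h = C1*cos(3*x)*exp(-3*x) + C2*exp(-3*x)*sin(3*x).
Try w_p = A*exp(-x). Substituting into the equation and dividing by exp(-x) gives A = -8/13, so w_p = -8*exp(-x)/13.
General solution: w = -8*exp(-x)/13 + C1*cos(3*x)*exp(-3*x) + C2*exp(-3*x)*sin(3*x).
Apply the initial conditions: w(0) = -8/13 + C1 = 0 and w'(0) = 8/13 - 3*C1 + 3*C2 = 2. Solving gives C1 = 8/13, C2 = 14/13.

w = -8*exp(-x)/13 + 8*cos(3*x)*exp(-3*x)/13 + 14*exp(-3*x)*sin(3*x)/13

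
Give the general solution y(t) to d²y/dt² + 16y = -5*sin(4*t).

y = C1*cos(4*t) + C2*sin(4*t) + 5*t*cos(4*t)/8

Characteristic equation r² + 16 = 0 has discriminant (0)² - 4·(16) = -64 < 0, so r = ± 4i.
Hence y_h = C1*cos(4*t) + C2*sin(4*t).
Since ±4i are characteristic roots, multiply the trial by t. Try y_p = t*(A*cos(4*t) + B*sin(4*t)). Substituting and equating the coefficients of cos(4t) and sin(4t) gives A = 5/8, B = 0, so y_p = 5*t*cos(4*t)/8.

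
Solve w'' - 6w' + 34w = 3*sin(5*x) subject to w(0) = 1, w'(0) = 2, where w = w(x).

Characteristic equation r² - 6r + 34 = 0 has discriminant (-6)² - 4·(34) = -100 < 0, so r = 3 ± 5i.
Hence w_h = C1*cos(5*x)*exp(3*x) + C2*exp(3*x)*sin(5*x).
Try w_p = A*cos(5*x) + B*sin(5*x). Substituting and equating the coefficients of cos(5x) and sin(5x) gives A = 10/109, B = 3/109, so w_p = 3*sin(5*x)/109 + 10*cos(5*x)/109.
General solution: w = 3*sin(5*x)/109 + 10*cos(5*x)/109 + C1*cos(5*x)*exp(3*x) + C2*exp(3*x)*sin(5*x).
Apply the initial conditions: w(0) = 10/109 + C1 = 1 and w'(0) = 15/109 + 3*C1 + 5*C2 = 2. Solving gives C1 = 99/109, C2 = -94/545.

w = 3*sin(5*x)/109 + 10*cos(5*x)/109 - 94*exp(3*x)*sin(5*x)/545 + 99*cos(5*x)*exp(3*x)/109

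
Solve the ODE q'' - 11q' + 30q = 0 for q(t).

Characteristic equation r² - 11r + 30 = 0 factors as (r - 5)(r - 6) = 0, so r = 5, 6.
Hence q_h = C1*exp(5*t) + C2*exp(6*t).

q = C1*exp(5*t) + C2*exp(6*t)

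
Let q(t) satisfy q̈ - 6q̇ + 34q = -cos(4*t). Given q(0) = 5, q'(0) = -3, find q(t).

q = -cos(4*t)/50 + 2*sin(4*t)/75 - 109*exp(3*t)*sin(5*t)/30 + 251*cos(5*t)*exp(3*t)/50

Characteristic equation r² - 6r + 34 = 0 has discriminant (-6)² - 4·(34) = -100 < 0, so r = 3 ± 5i.
Hence q_h = C1*cos(5*t)*exp(3*t) + C2*exp(3*t)*sin(5*t).
Try q_p = A*cos(4*t) + B*sin(4*t). Substituting and equating the coefficients of cos(4t) and sin(4t) gives A = -1/50, B = 2/75, so q_p = -cos(4*t)/50 + 2*sin(4*t)/75.
General solution: q = -cos(4*t)/50 + 2*sin(4*t)/75 + C1*cos(5*t)*exp(3*t) + C2*exp(3*t)*sin(5*t).
Apply the initial conditions: q(0) = -1/50 + C1 = 5 and q'(0) = 8/75 + 3*C1 + 5*C2 = -3. Solving gives C1 = 251/50, C2 = -109/30.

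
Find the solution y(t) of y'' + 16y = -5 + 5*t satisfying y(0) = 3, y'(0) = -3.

y = -5/16 - 53*sin(4*t)/64 + 5*t/16 + 53*cos(4*t)/16

Characteristic equation r² + 16 = 0 has discriminant (0)² - 4·(16) = -64 < 0, so r = ± 4i.
Hence y_h = C1*cos(4*t) + C2*sin(4*t).
For the particular solution try y_p = A0 + A1*t. Substituting and matching coefficients of each power of t gives A0 = -5/16, A1 = 5/16, so y_p = -5/16 + 5*t/16.
General solution: y = -5/16 + 5*t/16 + C1*cos(4*t) + C2*sin(4*t).
Apply the initial conditions: y(0) = -5/16 + C1 = 3 and y'(0) = 5/16 + 4*C2 = -3. Solving gives C1 = 53/16, C2 = -53/64.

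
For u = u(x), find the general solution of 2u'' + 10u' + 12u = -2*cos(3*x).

Divide through by 2: u'' + 5u' + 6u = -cos(3*x).
Characteristic equation r² + 5r + 6 = 0 factors as (r + 2)(r + 3) = 0, so r = -2, -3.
Hence u_h = C1*exp(-2*x) + C2*exp(-3*x).
Try u_p = A*cos(3*x) + B*sin(3*x). Substituting and equating the coefficients of cos(3x) and sin(3x) gives A = 1/78, B = -5/78, so u_p = -5*sin(3*x)/78 + cos(3*x)/78.

u = -5*sin(3*x)/78 + cos(3*x)/78 + C1*exp(-2*x) + C2*exp(-3*x)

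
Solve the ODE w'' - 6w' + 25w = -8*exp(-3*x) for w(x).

Characteristic equation r² - 6r + 25 = 0 has discriminant (-6)² - 4·(25) = -64 < 0, so r = 3 ± 4i.
Hence w_h = C1*cos(4*x)*exp(3*x) + C2*exp(3*x)*sin(4*x).
Try w_p = A*exp(-3*x). Substituting into the equation and dividing by exp(-3*x) gives A = -2/13, so w_p = -2*exp(-3*x)/13.

w = -2*exp(-3*x)/13 + C1*cos(4*x)*exp(3*x) + C2*exp(3*x)*sin(4*x)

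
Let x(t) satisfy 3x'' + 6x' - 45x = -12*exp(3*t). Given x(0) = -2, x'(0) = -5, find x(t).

Divide through by 3: x'' + 2x' - 15x = -4*exp(3*t).
Characteristic equation r² + 2r - 15 = 0 factors as (r - 3)(r + 5) = 0, so r = 3, -5.
Hence x_h = C1*exp(3*t) + C2*exp(-5*t).
Since exp(3*t) solves the homogeneous equation (r = 3 is a root of multiplicity 1), multiply the trial by t. Try x_p = A*t*exp(3*t). Substituting into the equation and dividing by exp(3*t) gives A = -1/2, so x_p = -t*exp(3*t)/2.
General solution: x = C1*exp(3*t) + C2*exp(-5*t) - t*exp(3*t)/2.
Apply the initial conditions: x(0) = C1 + C2 = -2 and x'(0) = -1/2 - 5*C2 + 3*C1 = -5. Solving gives C1 = -29/16, C2 = -3/16.

x = -29*exp(3*t)/16 - 3*exp(-5*t)/16 - t*exp(3*t)/2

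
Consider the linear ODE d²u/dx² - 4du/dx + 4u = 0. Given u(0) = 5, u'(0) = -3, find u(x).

Characteristic equation r² - 4r + 4 = 0 has discriminant (-4)² - 4·(4) = 0, so r = 2 is a repeated root.
Hence u_h = (C1 + C2*x)*exp(2*x).
Apply the initial conditions: u(0) = C1 = 5 and u'(0) = C2 + 2*C1 = -3. Solving gives C1 = 5, C2 = -13.

u = 5*exp(2*x) - 13*x*exp(2*x)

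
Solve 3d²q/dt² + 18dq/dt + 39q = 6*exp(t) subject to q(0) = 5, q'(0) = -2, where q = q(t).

Divide through by 3: q'' + 6q' + 13q = 2*exp(t).
Characteristic equation r² + 6r + 13 = 0 has discriminant (6)² - 4·(13) = -16 < 0, so r = -3 ± 2i.
Hence q_h = C1*cos(2*t)*exp(-3*t) + C2*exp(-3*t)*sin(2*t).
Try q_p = A*exp(t). Substituting into the equation and dividing by exp(t) gives A = 1/10, so q_p = exp(t)/10.
General solution: q = exp(t)/10 + C1*cos(2*t)*exp(-3*t) + C2*exp(-3*t)*sin(2*t).
Apply the initial conditions: q(0) = 1/10 + C1 = 5 and q'(0) = 1/10 - 3*C1 + 2*C2 = -2. Solving gives C1 = 49/10, C2 = 63/10.

q = exp(t)/10 + 49*cos(2*t)*exp(-3*t)/10 + 63*exp(-3*t)*sin(2*t)/10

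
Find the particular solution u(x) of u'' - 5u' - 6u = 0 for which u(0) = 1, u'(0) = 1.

Characteristic equation r² - 5r - 6 = 0 factors as (r + 1)(r - 6) = 0, so r = -1, 6.
Hence u_h = C1*exp(-x) + C2*exp(6*x).
Apply the initial conditions: u(0) = C1 + C2 = 1 and u'(0) = -C1 + 6*C2 = 1. Solving gives C1 = 5/7, C2 = 2/7.

u = 2*exp(6*x)/7 + 5*exp(-x)/7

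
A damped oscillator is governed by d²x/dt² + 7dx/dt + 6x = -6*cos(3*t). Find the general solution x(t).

x = -7*sin(3*t)/25 + cos(3*t)/25 + C1*exp(-6*t) + C2*exp(-t)

Characteristic equation r² + 7r + 6 = 0 factors as (r + 6)(r + 1) = 0, so r = -6, -1.
Hence x_h = C1*exp(-6*t) + C2*exp(-t).
Try x_p = A*cos(3*t) + B*sin(3*t). Substituting and equating the coefficients of cos(3t) and sin(3t) gives A = 1/25, B = -7/25, so x_p = -7*sin(3*t)/25 + cos(3*t)/25.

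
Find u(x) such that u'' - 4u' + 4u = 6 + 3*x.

u = 9/4 + 3*x/4 + C1*exp(2*x) + C2*x*exp(2*x)

Characteristic equation r² - 4r + 4 = 0 has discriminant (-4)² - 4·(4) = 0, so r = 2 is a repeated root.
Hence u_h = (C1 + C2*x)*exp(2*x).
For the particular solution try u_p = A0 + A1*x. Substituting and matching coefficients of each power of x gives A0 = 9/4, A1 = 3/4, so u_p = 9/4 + 3*x/4.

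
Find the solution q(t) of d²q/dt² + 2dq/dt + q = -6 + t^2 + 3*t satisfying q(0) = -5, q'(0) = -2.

q = -6 + t**2 - t + exp(-t)

Characteristic equation r² + 2r + 1 = 0 has discriminant (2)² - 4·(1) = 0, so r = -1 is a repeated root.
Hence q_h = (C1 + C2*t)*exp(-t).
For the particular solution try q_p = A0 + A1*t + A2*t^2. Substituting and matching coefficients of each power of t gives A0 = -6, A1 = -1, A2 = 1, so q_p = -6 + t^2 - t.
General solution: q = -6 + t^2 - t + C1*exp(-t) + C2*t*exp(-t).
Apply the initial conditions: q(0) = -6 + C1 = -5 and q'(0) = -1 + C2 - C1 = -2. Solving gives C1 = 1, C2 = 0.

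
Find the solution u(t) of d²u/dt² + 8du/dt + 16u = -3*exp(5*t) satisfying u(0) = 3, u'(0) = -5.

Characteristic equation r² + 8r + 16 = 0 has discriminant (8)² - 4·(16) = 0, so r = -4 is a repeated root.
Hence u_h = (C1 + C2*t)*exp(-4*t).
Try u_p = A*exp(5*t). Substituting into the equation and dividing by exp(5*t) gives A = -1/27, so u_p = -exp(5*t)/27.
General solution: u = -exp(5*t)/27 + C1*exp(-4*t) + C2*t*exp(-4*t).
Apply the initial conditions: u(0) = -1/27 + C1 = 3 and u'(0) = -5/27 + C2 - 4*C1 = -5. Solving gives C1 = 82/27, C2 = 22/3.

u = -exp(5*t)/27 + 82*exp(-4*t)/27 + 22*t*exp(-4*t)/3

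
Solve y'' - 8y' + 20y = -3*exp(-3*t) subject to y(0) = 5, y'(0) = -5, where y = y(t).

Characteristic equation r² - 8r + 20 = 0 has discriminant (-8)² - 4·(20) = -16 < 0, so r = 4 ± 2i.
Hence y_h = C1*cos(2*t)*exp(4*t) + C2*exp(4*t)*sin(2*t).
Try y_p = A*exp(-3*t). Substituting into the equation and dividing by exp(-3*t) gives A = -3/53, so y_p = -3*exp(-3*t)/53.
General solution: y = -3*exp(-3*t)/53 + C1*cos(2*t)*exp(4*t) + C2*exp(4*t)*sin(2*t).
Apply the initial conditions: y(0) = -3/53 + C1 = 5 and y'(0) = 9/53 + 2*C2 + 4*C1 = -5. Solving gives C1 = 268/53, C2 = -673/53.

y = -3*exp(-3*t)/53 - 673*exp(4*t)*sin(2*t)/53 + 268*cos(2*t)*exp(4*t)/53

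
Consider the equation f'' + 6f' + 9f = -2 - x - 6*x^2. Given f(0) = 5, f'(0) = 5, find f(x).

f = -16/27 - 2*x**2/3 + 7*x/9 + 151*exp(-3*x)/27 + 21*x*exp(-3*x)

Characteristic equation r² + 6r + 9 = 0 has discriminant (6)² - 4·(9) = 0, so r = -3 is a repeated root.
Hence f_h = (C1 + C2*x)*exp(-3*x).
For the particular solution try f_p = A0 + A1*x + A2*x^2. Substituting and matching coefficients of each power of x gives A0 = -16/27, A1 = 7/9, A2 = -2/3, so f_p = -16/27 - 2*x^2/3 + 7*x/9.
General solution: f = -16/27 - 2*x^2/3 + 7*x/9 + C1*exp(-3*x) + C2*x*exp(-3*x).
Apply the initial conditions: f(0) = -16/27 + C1 = 5 and f'(0) = 7/9 + C2 - 3*C1 = 5. Solving gives C1 = 151/27, C2 = 21.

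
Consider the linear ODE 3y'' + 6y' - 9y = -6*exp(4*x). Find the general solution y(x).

y = -2*exp(4*x)/21 + C1*exp(x) + C2*exp(-3*x)

Divide through by 3: y'' + 2y' - 3y = -2*exp(4*x).
Characteristic equation r² + 2r - 3 = 0 factors as (r - 1)(r + 3) = 0, so r = 1, -3.
Hence y_h = C1*exp(x) + C2*exp(-3*x).
Try y_p = A*exp(4*x). Substituting into the equation and dividing by exp(4*x) gives A = -2/21, so y_p = -2*exp(4*x)/21.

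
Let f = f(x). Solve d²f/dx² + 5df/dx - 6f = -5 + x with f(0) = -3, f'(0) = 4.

f = 25/36 - 283*exp(-6*x)/252 - 18*exp(x)/7 - x/6

Characteristic equation r² + 5r - 6 = 0 factors as (r + 6)(r - 1) = 0, so r = -6, 1.
Hence f_h = C1*exp(-6*x) + C2*exp(x).
For the particular solution try f_p = A0 + A1*x. Substituting and matching coefficients of each power of x gives A0 = 25/36, A1 = -1/6, so f_p = 25/36 - x/6.
General solution: f = 25/36 - x/6 + C1*exp(-6*x) + C2*exp(x).
Apply the initial conditions: f(0) = 25/36 + C1 + C2 = -3 and f'(0) = -1/6 + C2 - 6*C1 = 4. Solving gives C1 = -283/252, C2 = -18/7.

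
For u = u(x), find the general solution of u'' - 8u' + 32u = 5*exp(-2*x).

Characteristic equation r² - 8r + 32 = 0 has discriminant (-8)² - 4·(32) = -64 < 0, so r = 4 ± 4i.
Hence u_h = C1*cos(4*x)*exp(4*x) + C2*exp(4*x)*sin(4*x).
Try u_p = A*exp(-2*x). Substituting into the equation and dividing by exp(-2*x) gives A = 5/52, so u_p = 5*exp(-2*x)/52.

u = 5*exp(-2*x)/52 + C1*cos(4*x)*exp(4*x) + C2*exp(4*x)*sin(4*x)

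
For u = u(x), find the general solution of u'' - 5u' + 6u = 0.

u = C1*exp(2*x) + C2*exp(3*x)

Characteristic equation r² - 5r + 6 = 0 factors as (r - 2)(r - 3) = 0, so r = 2, 3.
Hence u_h = C1*exp(2*x) + C2*exp(3*x).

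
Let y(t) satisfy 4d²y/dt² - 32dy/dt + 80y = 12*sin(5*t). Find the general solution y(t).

Divide through by 4: y'' - 8y' + 20y = 3*sin(5*t).
Characteristic equation r² - 8r + 20 = 0 has discriminant (-8)² - 4·(20) = -16 < 0, so r = 4 ± 2i.
Hence y_h = C1*cos(2*t)*exp(4*t) + C2*exp(4*t)*sin(2*t).
Try y_p = A*cos(5*t) + B*sin(5*t). Substituting and equating the coefficients of cos(5t) and sin(5t) gives A = 24/325, B = -3/325, so y_p = -3*sin(5*t)/325 + 24*cos(5*t)/325.

y = -3*sin(5*t)/325 + 24*cos(5*t)/325 + C1*cos(2*t)*exp(4*t) + C2*exp(4*t)*sin(2*t)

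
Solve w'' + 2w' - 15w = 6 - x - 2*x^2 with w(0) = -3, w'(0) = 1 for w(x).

w = -1244/3375 - 1099*exp(-5*x)/1000 - 331*exp(3*x)/216 + 2*x**2/15 + 23*x/225

Characteristic equation r² + 2r - 15 = 0 factors as (r + 5)(r - 3) = 0, so r = -5, 3.
Hence w_h = C1*exp(-5*x) + C2*exp(3*x).
For the particular solution try w_p = A0 + A1*x + A2*x^2. Substituting and matching coefficients of each power of x gives A0 = -1244/3375, A1 = 23/225, A2 = 2/15, so w_p = -1244/3375 + 2*x^2/15 + 23*x/225.
General solution: w = -1244/3375 + 2*x^2/15 + 23*x/225 + C1*exp(-5*x) + C2*exp(3*x).
Apply the initial conditions: w(0) = -1244/3375 + C1 + C2 = -3 and w'(0) = 23/225 - 5*C1 + 3*C2 = 1. Solving gives C1 = -1099/1000, C2 = -331/216.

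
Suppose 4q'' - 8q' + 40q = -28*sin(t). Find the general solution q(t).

q = -63*sin(t)/85 - 14*cos(t)/85 + C1*cos(3*t)*exp(t) + C2*exp(t)*sin(3*t)

Divide through by 4: q'' - 2q' + 10q = -7*sin(t).
Characteristic equation r² - 2r + 10 = 0 has discriminant (-2)² - 4·(10) = -36 < 0, so r = 1 ± 3i.
Hence q_h = C1*cos(3*t)*exp(t) + C2*exp(t)*sin(3*t).
Try q_p = A*cos(t) + B*sin(t). Substituting and equating the coefficients of cos(t) and sin(t) gives A = -14/85, B = -63/85, so q_p = -63*sin(t)/85 - 14*cos(t)/85.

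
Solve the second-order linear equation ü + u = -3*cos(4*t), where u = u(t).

u = cos(4*t)/5 + C1*cos(t) + C2*sin(t)

Characteristic equation r² + 1 = 0 has discriminant (0)² - 4·(1) = -4 < 0, so r = ± i.
Hence u_h = C1*cos(t) + C2*sin(t).
Try u_p = A*cos(4*t) + B*sin(4*t). Substituting and equating the coefficients of cos(4t) and sin(4t) gives A = 1/5, B = 0, so u_p = cos(4*t)/5.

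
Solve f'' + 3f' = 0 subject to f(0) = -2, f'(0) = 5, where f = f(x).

f = -1/3 - 5*exp(-3*x)/3

Characteristic equation r² + 3r = 0 factors as (r + 3)r = 0, so r = -3, 0.
Hence f_h = C1*exp(-3*x) + C2.
Apply the initial conditions: f(0) = C1 + C2 = -2 and f'(0) = -3*C1 = 5. Solving gives C1 = -5/3, C2 = -1/3.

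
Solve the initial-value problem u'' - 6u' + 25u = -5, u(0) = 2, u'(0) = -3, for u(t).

Characteristic equation r² - 6r + 25 = 0 has discriminant (-6)² - 4·(25) = -64 < 0, so r = 3 ± 4i.
Hence u_h = C1*cos(4*t)*exp(3*t) + C2*exp(3*t)*sin(4*t).
For the particular solution try u_p = A0. Substituting and matching coefficients of each power of t gives A0 = -1/5, so u_p = -1/5.
General solution: u = -1/5 + C1*cos(4*t)*exp(3*t) + C2*exp(3*t)*sin(4*t).
Apply the initial conditions: u(0) = -1/5 + C1 = 2 and u'(0) = 3*C1 + 4*C2 = -3. Solving gives C1 = 11/5, C2 = -12/5.

u = -1/5 - 12*exp(3*t)*sin(4*t)/5 + 11*cos(4*t)*exp(3*t)/5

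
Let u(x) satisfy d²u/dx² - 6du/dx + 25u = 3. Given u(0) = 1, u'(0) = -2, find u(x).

Characteristic equation r² - 6r + 25 = 0 has discriminant (-6)² - 4·(25) = -64 < 0, so r = 3 ± 4i.
Hence u_h = C1*cos(4*x)*exp(3*x) + C2*exp(3*x)*sin(4*x).
For the particular solution try u_p = A0. Substituting and matching coefficients of each power of x gives A0 = 3/25, so u_p = 3/25.
General solution: u = 3/25 + C1*cos(4*x)*exp(3*x) + C2*exp(3*x)*sin(4*x).
Apply the initial conditions: u(0) = 3/25 + C1 = 1 and u'(0) = 3*C1 + 4*C2 = -2. Solving gives C1 = 22/25, C2 = -29/25.

u = 3/25 - 29*exp(3*x)*sin(4*x)/25 + 22*cos(4*x)*exp(3*x)/25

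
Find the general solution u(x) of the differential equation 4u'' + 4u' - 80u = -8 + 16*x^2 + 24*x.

Divide through by 4: u'' + u' - 20u = -2 + 4*x^2 + 6*x.
Characteristic equation r² + r - 20 = 0 factors as (r - 4)(r + 5) = 0, so r = 4, -5.
Hence u_h = C1*exp(4*x) + C2*exp(-5*x).
For the particular solution try u_p = A0 + A1*x + A2*x^2. Substituting and matching coefficients of each power of x gives A0 = 8/125, A1 = -8/25, A2 = -1/5, so u_p = 8/125 - 8*x/25 - x^2/5.

u = 8/125 - 8*x/25 - x**2/5 + C1*exp(4*x) + C2*exp(-5*x)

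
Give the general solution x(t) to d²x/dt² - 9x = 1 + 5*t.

x = -1/9 - 5*t/9 + C1*exp(-3*t) + C2*exp(3*t)

Characteristic equation r² - 9 = 0 factors as (r + 3)(r - 3) = 0, so r = -3, 3.
Hence x_h = C1*exp(-3*t) + C2*exp(3*t).
For the particular solution try x_p = A0 + A1*t. Substituting and matching coefficients of each power of t gives A0 = -1/9, A1 = -5/9, so x_p = -1/9 - 5*t/9.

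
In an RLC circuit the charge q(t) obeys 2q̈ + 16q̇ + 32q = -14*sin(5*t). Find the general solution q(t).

q = 63*sin(5*t)/1681 + 280*cos(5*t)/1681 + C1*exp(-4*t) + C2*t*exp(-4*t)

Divide through by 2: q'' + 8q' + 16q = -7*sin(5*t).
Characteristic equation r² + 8r + 16 = 0 has discriminant (8)² - 4·(16) = 0, so r = -4 is a repeated root.
Hence q_h = (C1 + C2*t)*exp(-4*t).
Try q_p = A*cos(5*t) + B*sin(5*t). Substituting and equating the coefficients of cos(5t) and sin(5t) gives A = 280/1681, B = 63/1681, so q_p = 63*sin(5*t)/1681 + 280*cos(5*t)/1681.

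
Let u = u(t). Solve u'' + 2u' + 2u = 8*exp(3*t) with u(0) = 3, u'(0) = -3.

u = 8*exp(3*t)/17 - 32*exp(-t)*sin(t)/17 + 43*cos(t)*exp(-t)/17

Characteristic equation r² + 2r + 2 = 0 has discriminant (2)² - 4·(2) = -4 < 0, so r = -1 ± i.
Hence u_h = C1*cos(t)*exp(-t) + C2*exp(-t)*sin(t).
Try u_p = A*exp(3*t). Substituting into the equation and dividing by exp(3*t) gives A = 8/17, so u_p = 8*exp(3*t)/17.
General solution: u = 8*exp(3*t)/17 + C1*cos(t)*exp(-t) + C2*exp(-t)*sin(t).
Apply the initial conditions: u(0) = 8/17 + C1 = 3 and u'(0) = 24/17 + C2 - C1 = -3. Solving gives C1 = 43/17, C2 = -32/17.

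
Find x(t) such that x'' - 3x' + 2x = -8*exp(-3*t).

x = -2*exp(-3*t)/5 + C1*exp(t) + C2*exp(2*t)

Characteristic equation r² - 3r + 2 = 0 factors as (r - 1)(r - 2) = 0, so r = 1, 2.
Hence x_h = C1*exp(t) + C2*exp(2*t).
Try x_p = A*exp(-3*t). Substituting into the equation and dividing by exp(-3*t) gives A = -2/5, so x_p = -2*exp(-3*t)/5.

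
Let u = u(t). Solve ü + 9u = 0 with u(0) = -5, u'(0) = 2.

Characteristic equation r² + 9 = 0 has discriminant (0)² - 4·(9) = -36 < 0, so r = ± 3i.
Hence u_h = C1*cos(3*t) + C2*sin(3*t).
Apply the initial conditions: u(0) = C1 = -5 and u'(0) = 3*C2 = 2. Solving gives C1 = -5, C2 = 2/3.

u = -5*cos(3*t) + 2*sin(3*t)/3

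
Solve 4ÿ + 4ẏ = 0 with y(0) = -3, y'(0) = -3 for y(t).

Divide through by 4: y'' + y' = 0.
Characteristic equation r² + r = 0 factors as (r + 1)r = 0, so r = -1, 0.
Hence y_h = C1*exp(-t) + C2.
Apply the initial conditions: y(0) = C1 + C2 = -3 and y'(0) = -C1 = -3. Solving gives C1 = 3, C2 = -6.

y = -6 + 3*exp(-t)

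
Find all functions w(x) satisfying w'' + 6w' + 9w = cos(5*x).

Characteristic equation r² + 6r + 9 = 0 has discriminant (6)² - 4·(9) = 0, so r = -3 is a repeated root.
Hence w_h = (C1 + C2*x)*exp(-3*x).
Try w_p = A*cos(5*x) + B*sin(5*x). Substituting and equating the coefficients of cos(5x) and sin(5x) gives A = -4/289, B = 15/578, so w_p = -4*cos(5*x)/289 + 15*sin(5*x)/578.

w = -4*cos(5*x)/289 + 15*sin(5*x)/578 + C1*exp(-3*x) + C2*x*exp(-3*x)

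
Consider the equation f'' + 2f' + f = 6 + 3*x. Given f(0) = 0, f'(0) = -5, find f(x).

f = 3*x - 8*x*exp(-x)

Characteristic equation r² + 2r + 1 = 0 has discriminant (2)² - 4·(1) = 0, so r = -1 is a repeated root.
Hence f_h = (C1 + C2*x)*exp(-x).
For the particular solution try f_p = A0 + A1*x. Substituting and matching coefficients of each power of x gives A0 = 0, A1 = 3, so f_p = 3*x.
General solution: f = 3*x + C1*exp(-x) + C2*x*exp(-x).
Apply the initial conditions: f(0) = C1 = 0 and f'(0) = 3 + C2 - C1 = -5. Solving gives C1 = 0, C2 = -8.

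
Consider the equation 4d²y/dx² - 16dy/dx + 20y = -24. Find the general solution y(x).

Divide through by 4: y'' - 4y' + 5y = -6.
Characteristic equation r² - 4r + 5 = 0 has discriminant (-4)² - 4·(5) = -4 < 0, so r = 2 ± i.
Hence y_h = C1*cos(x)*exp(2*x) + C2*exp(2*x)*sin(x).
For the particular solution try y_p = A0. Substituting and matching coefficients of each power of x gives A0 = -6/5, so y_p = -6/5.

y = -6/5 + C1*cos(x)*exp(2*x) + C2*exp(2*x)*sin(x)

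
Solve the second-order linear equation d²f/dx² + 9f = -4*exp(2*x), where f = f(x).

Characteristic equation r² + 9 = 0 has discriminant (0)² - 4·(9) = -36 < 0, so r = ± 3i.
Hence f_h = C1*cos(3*x) + C2*sin(3*x).
Try f_p = A*exp(2*x). Substituting into the equation and dividing by exp(2*x) gives A = -4/13, so f_p = -4*exp(2*x)/13.

f = -4*exp(2*x)/13 + C1*cos(3*x) + C2*sin(3*x)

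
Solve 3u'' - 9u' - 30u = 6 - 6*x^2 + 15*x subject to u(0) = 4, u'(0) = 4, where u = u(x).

u = 13/500 - 31*x/50 + x**2/5 + 61*exp(-2*x)/28 + 1571*exp(5*x)/875

Divide through by 3: u'' - 3u' - 10u = 2 - 2*x^2 + 5*x.
Characteristic equation r² - 3r - 10 = 0 factors as (r + 2)(r - 5) = 0, so r = -2, 5.
Hence u_h = C1*exp(-2*x) + C2*exp(5*x).
For the particular solution try u_p = A0 + A1*x + A2*x^2. Substituting and matching coefficients of each power of x gives A0 = 13/500, A1 = -31/50, A2 = 1/5, so u_p = 13/500 - 31*x/50 + x^2/5.
General solution: u = 13/500 - 31*x/50 + x^2/5 + C1*exp(-2*x) + C2*exp(5*x).
Apply the initial conditions: u(0) = 13/500 + C1 + C2 = 4 and u'(0) = -31/50 - 2*C1 + 5*C2 = 4. Solving gives C1 = 61/28, C2 = 1571/875.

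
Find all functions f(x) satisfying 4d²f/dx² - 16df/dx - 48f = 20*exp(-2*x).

f = C1*exp(-2*x) + C2*exp(6*x) - 5*x*exp(-2*x)/8

Divide through by 4: f'' - 4f' - 12f = 5*exp(-2*x).
Characteristic equation r² - 4r - 12 = 0 factors as (r + 2)(r - 6) = 0, so r = -2, 6.
Hence f_h = C1*exp(-2*x) + C2*exp(6*x).
Since exp(-2*x) solves the homogeneous equation (r = -2 is a root of multiplicity 1), multiply the trial by x. Try f_p = A*x*exp(-2*x). Substituting into the equation and dividing by exp(-2*x) gives A = -5/8, so f_p = -5*x*exp(-2*x)/8.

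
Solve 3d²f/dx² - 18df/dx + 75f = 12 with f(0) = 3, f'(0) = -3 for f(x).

Divide through by 3: f'' - 6f' + 25f = 4.
Characteristic equation r² - 6r + 25 = 0 has discriminant (-6)² - 4·(25) = -64 < 0, so r = 3 ± 4i.
Hence f_h = C1*cos(4*x)*exp(3*x) + C2*exp(3*x)*sin(4*x).
For the particular solution try f_p = A0. Substituting and matching coefficients of each power of x gives A0 = 4/25, so f_p = 4/25.
General solution: f = 4/25 + C1*cos(4*x)*exp(3*x) + C2*exp(3*x)*sin(4*x).
Apply the initial conditions: f(0) = 4/25 + C1 = 3 and f'(0) = 3*C1 + 4*C2 = -3. Solving gives C1 = 71/25, C2 = -72/25.

f = 4/25 - 72*exp(3*x)*sin(4*x)/25 + 71*cos(4*x)*exp(3*x)/25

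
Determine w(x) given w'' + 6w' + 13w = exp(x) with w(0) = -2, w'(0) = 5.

Characteristic equation r² + 6r + 13 = 0 has discriminant (6)² - 4·(13) = -16 < 0, so r = -3 ± 2i.
Hence w_h = C1*cos(2*x)*exp(-3*x) + C2*exp(-3*x)*sin(2*x).
Try w_p = A*exp(x). Substituting into the equation and dividing by exp(x) gives A = 1/20, so w_p = exp(x)/20.
General solution: w = exp(x)/20 + C1*cos(2*x)*exp(-3*x) + C2*exp(-3*x)*sin(2*x).
Apply the initial conditions: w(0) = 1/20 + C1 = -2 and w'(0) = 1/20 - 3*C1 + 2*C2 = 5. Solving gives C1 = -41/20, C2 = -3/5.

w = exp(x)/20 - 41*cos(2*x)*exp(-3*x)/20 - 3*exp(-3*x)*sin(2*x)/5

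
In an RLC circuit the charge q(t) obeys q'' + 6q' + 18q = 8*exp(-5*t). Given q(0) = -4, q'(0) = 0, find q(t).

q = 8*exp(-5*t)/13 - 140*exp(-3*t)*sin(3*t)/39 - 60*cos(3*t)*exp(-3*t)/13

Characteristic equation r² + 6r + 18 = 0 has discriminant (6)² - 4·(18) = -36 < 0, so r = -3 ± 3i.
Hence q_h = C1*cos(3*t)*exp(-3*t) + C2*exp(-3*t)*sin(3*t).
Try q_p = A*exp(-5*t). Substituting into the equation and dividing by exp(-5*t) gives A = 8/13, so q_p = 8*exp(-5*t)/13.
General solution: q = 8*exp(-5*t)/13 + C1*cos(3*t)*exp(-3*t) + C2*exp(-3*t)*sin(3*t).
Apply the initial conditions: q(0) = 8/13 + C1 = -4 and q'(0) = -40/13 - 3*C1 + 3*C2 = 0. Solving gives C1 = -60/13, C2 = -140/39.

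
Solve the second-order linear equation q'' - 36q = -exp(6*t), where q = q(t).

q = C1*exp(-6*t) + C2*exp(6*t) - t*exp(6*t)/12

Characteristic equation r² - 36 = 0 factors as (r + 6)(r - 6) = 0, so r = -6, 6.
Hence q_h = C1*exp(-6*t) + C2*exp(6*t).
Since exp(6*t) solves the homogeneous equation (r = 6 is a root of multiplicity 1), multiply the trial by t. Try q_p = A*t*exp(6*t). Substituting into the equation and dividing by exp(6*t) gives A = -1/12, so q_p = -t*exp(6*t)/12.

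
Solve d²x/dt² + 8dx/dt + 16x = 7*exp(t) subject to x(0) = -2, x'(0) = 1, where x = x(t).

Characteristic equation r² + 8r + 16 = 0 has discriminant (8)² - 4·(16) = 0, so r = -4 is a repeated root.
Hence x_h = (C1 + C2*t)*exp(-4*t).
Try x_p = A*exp(t). Substituting into the equation and dividing by exp(t) gives A = 7/25, so x_p = 7*exp(t)/25.
General solution: x = 7*exp(t)/25 + C1*exp(-4*t) + C2*t*exp(-4*t).
Apply the initial conditions: x(0) = 7/25 + C1 = -2 and x'(0) = 7/25 + C2 - 4*C1 = 1. Solving gives C1 = -57/25, C2 = -42/5.

x = -57*exp(-4*t)/25 + 7*exp(t)/25 - 42*t*exp(-4*t)/5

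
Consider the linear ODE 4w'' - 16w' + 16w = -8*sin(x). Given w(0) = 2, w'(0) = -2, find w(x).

w = -8*cos(x)/25 - 6*sin(x)/25 + 58*exp(2*x)/25 - 32*x*exp(2*x)/5

Divide through by 4: w'' - 4w' + 4w = -2*sin(x).
Characteristic equation r² - 4r + 4 = 0 has discriminant (-4)² - 4·(4) = 0, so r = 2 is a repeated root.
Hence w_h = (C1 + C2*x)*exp(2*x).
Try w_p = A*cos(x) + B*sin(x). Substituting and equating the coefficients of cos(x) and sin(x) gives A = -8/25, B = -6/25, so w_p = -8*cos(x)/25 - 6*sin(x)/25.
General solution: w = -8*cos(x)/25 - 6*sin(x)/25 + C1*exp(2*x) + C2*x*exp(2*x).
Apply the initial conditions: w(0) = -8/25 + C1 = 2 and w'(0) = -6/25 + C2 + 2*C1 = -2. Solving gives C1 = 58/25, C2 = -32/5.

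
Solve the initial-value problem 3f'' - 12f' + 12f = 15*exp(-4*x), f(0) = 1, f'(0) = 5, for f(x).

Divide through by 3: f'' - 4f' + 4f = 5*exp(-4*x).
Characteristic equation r² - 4r + 4 = 0 has discriminant (-4)² - 4·(4) = 0, so r = 2 is a repeated root.
Hence f_h = (C1 + C2*x)*exp(2*x).
Try f_p = A*exp(-4*x). Substituting into the equation and dividing by exp(-4*x) gives A = 5/36, so f_p = 5*exp(-4*x)/36.
General solution: f = 5*exp(-4*x)/36 + C1*exp(2*x) + C2*x*exp(2*x).
Apply the initial conditions: f(0) = 5/36 + C1 = 1 and f'(0) = -5/9 + C2 + 2*C1 = 5. Solving gives C1 = 31/36, C2 = 23/6.

f = 5*exp(-4*x)/36 + 31*exp(2*x)/36 + 23*x*exp(2*x)/6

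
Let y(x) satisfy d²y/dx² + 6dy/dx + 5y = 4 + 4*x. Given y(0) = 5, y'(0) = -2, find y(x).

Characteristic equation r² + 6r + 5 = 0 factors as (r + 1)(r + 5) = 0, so r = -1, -5.
Hence y_h = C1*exp(-x) + C2*exp(-5*x).
For the particular solution try y_p = A0 + A1*x. Substituting and matching coefficients of each power of x gives A0 = -4/25, A1 = 4/5, so y_p = -4/25 + 4*x/5.
General solution: y = -4/25 + 4*x/5 + C1*exp(-x) + C2*exp(-5*x).
Apply the initial conditions: y(0) = -4/25 + C1 + C2 = 5 and y'(0) = 4/5 - C1 - 5*C2 = -2. Solving gives C1 = 23/4, C2 = -59/100.

y = -4/25 - 59*exp(-5*x)/100 + 4*x/5 + 23*exp(-x)/4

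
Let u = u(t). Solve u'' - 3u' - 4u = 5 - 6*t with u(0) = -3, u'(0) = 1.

Characteristic equation r² - 3r - 4 = 0 factors as (r + 1)(r - 4) = 0, so r = -1, 4.
Hence u_h = C1*exp(-t) + C2*exp(4*t).
For the particular solution try u_p = A0 + A1*t. Substituting and matching coefficients of each power of t gives A0 = -19/8, A1 = 3/2, so u_p = -19/8 + 3*t/2.
General solution: u = -19/8 + 3*t/2 + C1*exp(-t) + C2*exp(4*t).
Apply the initial conditions: u(0) = -19/8 + C1 + C2 = -3 and u'(0) = 3/2 - C1 + 4*C2 = 1. Solving gives C1 = -2/5, C2 = -9/40.

u = -19/8 - 9*exp(4*t)/40 - 2*exp(-t)/5 + 3*t/2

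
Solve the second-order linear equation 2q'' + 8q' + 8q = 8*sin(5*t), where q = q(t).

q = -84*sin(5*t)/841 - 80*cos(5*t)/841 + C1*exp(-2*t) + C2*t*exp(-2*t)

Divide through by 2: q'' + 4q' + 4q = 4*sin(5*t).
Characteristic equation r² + 4r + 4 = 0 has discriminant (4)² - 4·(4) = 0, so r = -2 is a repeated root.
Hence q_h = (C1 + C2*t)*exp(-2*t).
Try q_p = A*cos(5*t) + B*sin(5*t). Substituting and equating the coefficients of cos(5t) and sin(5t) gives A = -80/841, B = -84/841, so q_p = -84*sin(5*t)/841 - 80*cos(5*t)/841.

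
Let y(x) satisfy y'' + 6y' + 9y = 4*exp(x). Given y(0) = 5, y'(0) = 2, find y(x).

y = exp(x)/4 + 19*exp(-3*x)/4 + 16*x*exp(-3*x)

Characteristic equation r² + 6r + 9 = 0 has discriminant (6)² - 4·(9) = 0, so r = -3 is a repeated root.
Hence y_h = (C1 + C2*x)*exp(-3*x).
Try y_p = A*exp(x). Substituting into the equation and dividing by exp(x) gives A = 1/4, so y_p = exp(x)/4.
General solution: y = exp(x)/4 + C1*exp(-3*x) + C2*x*exp(-3*x).
Apply the initial conditions: y(0) = 1/4 + C1 = 5 and y'(0) = 1/4 + C2 - 3*C1 = 2. Solving gives C1 = 19/4, C2 = 16.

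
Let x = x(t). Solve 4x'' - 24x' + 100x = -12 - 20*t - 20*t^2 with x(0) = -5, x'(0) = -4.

x = -547/3125 - 37*t/125 - t**2/5 - 15078*cos(4*t)*exp(3*t)/3125 + 33659*exp(3*t)*sin(4*t)/12500

Divide through by 4: x'' - 6x' + 25x = -3 - 5*t - 5*t^2.
Characteristic equation r² - 6r + 25 = 0 has discriminant (-6)² - 4·(25) = -64 < 0, so r = 3 ± 4i.
Hence x_h = C1*cos(4*t)*exp(3*t) + C2*exp(3*t)*sin(4*t).
For the particular solution try x_p = A0 + A1*t + A2*t^2. Substituting and matching coefficients of each power of t gives A0 = -547/3125, A1 = -37/125, A2 = -1/5, so x_p = -547/3125 - 37*t/125 - t^2/5.
General solution: x = -547/3125 - 37*t/125 - t^2/5 + C1*cos(4*t)*exp(3*t) + C2*exp(3*t)*sin(4*t).
Apply the initial conditions: x(0) = -547/3125 + C1 = -5 and x'(0) = -37/125 + 3*C1 + 4*C2 = -4. Solving gives C1 = -15078/3125, C2 = 33659/12500.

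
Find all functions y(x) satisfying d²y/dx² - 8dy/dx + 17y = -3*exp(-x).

y = -3*exp(-x)/26 + C1*cos(x)*exp(4*x) + C2*exp(4*x)*sin(x)

Characteristic equation r² - 8r + 17 = 0 has discriminant (-8)² - 4·(17) = -4 < 0, so r = 4 ± i.
Hence y_h = C1*cos(x)*exp(4*x) + C2*exp(4*x)*sin(x).
Try y_p = A*exp(-x). Substituting into the equation and dividing by exp(-x) gives A = -3/26, so y_p = -3*exp(-x)/26.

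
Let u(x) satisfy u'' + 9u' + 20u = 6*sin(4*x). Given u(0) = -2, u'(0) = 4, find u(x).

u = -27*cos(4*x)/164 - 21*exp(-4*x)/4 + 3*sin(4*x)/164 + 140*exp(-5*x)/41

Characteristic equation r² + 9r + 20 = 0 factors as (r + 4)(r + 5) = 0, so r = -4, -5.
Hence u_h = C1*exp(-4*x) + C2*exp(-5*x).
Try u_p = A*cos(4*x) + B*sin(4*x). Substituting and equating the coefficients of cos(4x) and sin(4x) gives A = -27/164, B = 3/164, so u_p = -27*cos(4*x)/164 + 3*sin(4*x)/164.
General solution: u = -27*cos(4*x)/164 + 3*sin(4*x)/164 + C1*exp(-4*x) + C2*exp(-5*x).
Apply the initial conditions: u(0) = -27/164 + C1 + C2 = -2 and u'(0) = 3/41 - 5*C2 - 4*C1 = 4. Solving gives C1 = -21/4, C2 = 140/41.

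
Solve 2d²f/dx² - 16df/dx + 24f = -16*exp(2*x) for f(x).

f = C1*exp(2*x) + C2*exp(6*x) + 2*x*exp(2*x)

Divide through by 2: f'' - 8f' + 12f = -8*exp(2*x).
Characteristic equation r² - 8r + 12 = 0 factors as (r - 2)(r - 6) = 0, so r = 2, 6.
Hence f_h = C1*exp(2*x) + C2*exp(6*x).
Since exp(2*x) solves the homogeneous equation (r = 2 is a root of multiplicity 1), multiply the trial by x. Try f_p = A*x*exp(2*x). Substituting into the equation and dividing by exp(2*x) gives A = 2, so f_p = 2*x*exp(2*x).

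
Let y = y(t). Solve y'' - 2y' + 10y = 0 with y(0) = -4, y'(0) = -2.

y = -4*cos(3*t)*exp(t) + 2*exp(t)*sin(3*t)/3

Characteristic equation r² - 2r + 10 = 0 has discriminant (-2)² - 4·(10) = -36 < 0, so r = 1 ± 3i.
Hence y_h = C1*cos(3*t)*exp(t) + C2*exp(t)*sin(3*t).
Apply the initial conditions: y(0) = C1 = -4 and y'(0) = C1 + 3*C2 = -2. Solving gives C1 = -4, C2 = 2/3.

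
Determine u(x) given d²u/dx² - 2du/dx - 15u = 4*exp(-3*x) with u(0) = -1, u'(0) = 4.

u = -19*exp(-3*x)/16 + 3*exp(5*x)/16 - x*exp(-3*x)/2

Characteristic equation r² - 2r - 15 = 0 factors as (r - 5)(r + 3) = 0, so r = 5, -3.
Hence u_h = C1*exp(5*x) + C2*exp(-3*x).
Since exp(-3*x) solves the homogeneous equation (r = -3 is a root of multiplicity 1), multiply the trial by x. Try u_p = A*x*exp(-3*x). Substituting into the equation and dividing by exp(-3*x) gives A = -1/2, so u_p = -x*exp(-3*x)/2.
General solution: u = C1*exp(5*x) + C2*exp(-3*x) - x*exp(-3*x)/2.
Apply the initial conditions: u(0) = C1 + C2 = -1 and u'(0) = -1/2 - 3*C2 + 5*C1 = 4. Solving gives C1 = 3/16, C2 = -19/16.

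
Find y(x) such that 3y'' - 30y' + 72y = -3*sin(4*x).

Divide through by 3: y'' - 10y' + 24y = -sin(4*x).
Characteristic equation r² - 10r + 24 = 0 factors as (r - 4)(r - 6) = 0, so r = 4, 6.
Hence y_h = C1*exp(4*x) + C2*exp(6*x).
Try y_p = A*cos(4*x) + B*sin(4*x). Substituting and equating the coefficients of cos(4x) and sin(4x) gives A = -5/208, B = -1/208, so y_p = -5*cos(4*x)/208 - sin(4*x)/208.

y = -5*cos(4*x)/208 - sin(4*x)/208 + C1*exp(4*x) + C2*exp(6*x)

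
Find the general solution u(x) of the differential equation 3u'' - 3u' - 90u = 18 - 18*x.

u = -31/150 + x/5 + C1*exp(-5*x) + C2*exp(6*x)

Divide through by 3: u'' - u' - 30u = 6 - 6*x.
Characteristic equation r² - r - 30 = 0 factors as (r + 5)(r - 6) = 0, so r = -5, 6.
Hence u_h = C1*exp(-5*x) + C2*exp(6*x).
For the particular solution try u_p = A0 + A1*x. Substituting and matching coefficients of each power of x gives A0 = -31/150, A1 = 1/5, so u_p = -31/150 + x/5.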